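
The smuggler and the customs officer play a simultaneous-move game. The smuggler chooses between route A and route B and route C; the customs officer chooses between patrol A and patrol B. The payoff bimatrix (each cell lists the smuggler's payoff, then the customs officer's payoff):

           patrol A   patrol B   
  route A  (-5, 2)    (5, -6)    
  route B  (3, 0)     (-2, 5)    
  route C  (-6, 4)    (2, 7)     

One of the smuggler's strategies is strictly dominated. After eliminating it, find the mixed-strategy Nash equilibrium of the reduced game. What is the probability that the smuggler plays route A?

p = 5/13

The smuggler's strategy route C is strictly dominated by route A: -5 > -6 and 5 > 2. Eliminate route C.
The smuggler's mix must leave the customs officer indifferent between patrol A and patrol B.
  the customs officer's payoff to patrol A: p·2 + (1−p)·0 = 2p
  the customs officer's payoff to patrol B: p·(-6) + (1−p)·5 = -11p + 5
  2p = -11p + 5  ⇒  13p = 5  ⇒  p = 5/13.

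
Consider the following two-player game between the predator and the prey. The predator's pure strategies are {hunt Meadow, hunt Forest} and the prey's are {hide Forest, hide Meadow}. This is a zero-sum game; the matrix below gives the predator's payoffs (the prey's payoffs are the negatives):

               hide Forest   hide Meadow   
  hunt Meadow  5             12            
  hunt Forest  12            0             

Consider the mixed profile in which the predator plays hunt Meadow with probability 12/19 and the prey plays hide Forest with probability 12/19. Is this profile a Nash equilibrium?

Yes

Check the prey's indifference given the predator's mix p = 12/19:
  payoff from hide Forest = -144/19; payoff from hide Meadow = -144/19 — equal.
Check the predator's indifference given the prey's mix q = 12/19:
  payoff from hunt Meadow = 144/19; payoff from hunt Forest = 144/19 — equal.
Both players are indifferent, so neither can profitably deviate.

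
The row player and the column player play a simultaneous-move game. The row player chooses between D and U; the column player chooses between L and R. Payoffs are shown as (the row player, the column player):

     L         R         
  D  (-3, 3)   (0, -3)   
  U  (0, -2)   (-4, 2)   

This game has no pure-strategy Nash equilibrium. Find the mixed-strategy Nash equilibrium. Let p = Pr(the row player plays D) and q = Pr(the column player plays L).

p = 2/5, q = 4/7

The column player's indifference between L and R determines the row player's mixing probability p:
  the column player's expected payoff from L: p·3 + (1−p)·(-2) = 5p - 2
  the column player's expected payoff from R: p·(-3) + (1−p)·2 = -5p + 2
  5p - 2 = -5p + 2  ⇒  10p = 4  ⇒  p = 2/5.
The row player's indifference between D and U determines the column player's mixing probability q:
  the row player's expected payoff from D: q·(-3) + (1−q)·0 = -3q
  the row player's expected payoff from U: q·0 + (1−q)·(-4) = 4q - 4
  -3q = 4q - 4  ⇒  -7q = -4  ⇒  q = 4/7.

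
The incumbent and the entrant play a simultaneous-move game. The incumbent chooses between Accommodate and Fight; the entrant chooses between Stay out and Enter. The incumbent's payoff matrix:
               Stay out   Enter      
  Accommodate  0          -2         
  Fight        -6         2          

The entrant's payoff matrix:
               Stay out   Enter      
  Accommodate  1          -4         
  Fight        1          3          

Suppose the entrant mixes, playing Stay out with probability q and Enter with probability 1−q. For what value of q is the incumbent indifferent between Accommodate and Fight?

q = 2/5

In a mixed equilibrium the incumbent is indifferent between Accommodate and Fight; this condition fixes q.
  the incumbent's payoff from Accommodate: q·0 + (1−q)·(-2) = 2q - 2
  the incumbent's payoff from Fight: q·(-6) + (1−q)·2 = -8q + 2
  2q - 2 = -8q + 2  ⇒  10q = 4  ⇒  q = 2/5.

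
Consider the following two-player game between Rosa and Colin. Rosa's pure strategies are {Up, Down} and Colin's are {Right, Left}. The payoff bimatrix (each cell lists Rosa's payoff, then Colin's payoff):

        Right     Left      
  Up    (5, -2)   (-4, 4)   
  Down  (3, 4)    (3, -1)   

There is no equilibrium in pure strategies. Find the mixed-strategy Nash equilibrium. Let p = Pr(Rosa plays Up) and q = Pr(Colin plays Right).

p = 5/11, q = 7/9

Set Colin's expected payoff from Right equal to that from Left:
  Colin's expected payoff from Right: p·(-2) + (1−p)·4 = -6p + 4
  Colin's expected payoff from Left: p·4 + (1−p)·(-1) = 5p - 1
  -6p + 4 = 5p - 1  ⇒  -11p = -5  ⇒  p = 5/11.
Rosa's indifference between Up and Down determines Colin's mixing probability q:
  Rosa's payoff from Up: q·5 + (1−q)·(-4) = 9q - 4
  Rosa's payoff from Down: q·3 + (1−q)·3 = 3
  9q - 4 = 3  ⇒  9q = 7  ⇒  q = 7/9.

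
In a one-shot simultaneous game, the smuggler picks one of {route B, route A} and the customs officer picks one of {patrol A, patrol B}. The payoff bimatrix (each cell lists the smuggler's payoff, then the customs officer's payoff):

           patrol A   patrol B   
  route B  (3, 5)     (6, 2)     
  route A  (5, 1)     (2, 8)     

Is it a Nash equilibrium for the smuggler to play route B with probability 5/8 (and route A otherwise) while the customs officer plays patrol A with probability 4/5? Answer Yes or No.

No

Given the smuggler's mix p = 5/8, the customs officer's payoff from patrol A is 7/2 but from patrol B is 17/4. The customs officer strictly prefers patrol B, so the customs officer would not mix.
So the proposed profile is not a Nash equilibrium.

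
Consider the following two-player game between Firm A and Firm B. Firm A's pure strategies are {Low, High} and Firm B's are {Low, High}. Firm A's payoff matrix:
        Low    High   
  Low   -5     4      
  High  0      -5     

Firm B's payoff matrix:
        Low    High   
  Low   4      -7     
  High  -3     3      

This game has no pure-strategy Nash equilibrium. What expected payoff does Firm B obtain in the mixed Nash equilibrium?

-9/17

Firm A's mix must leave Firm B indifferent between Low and High.
  Firm B's payoff to Low: p·4 + (1−p)·(-3) = 7p - 3
  Firm B's payoff to High: p·(-7) + (1−p)·3 = -10p + 3
  7p - 3 = -10p + 3  ⇒  17p = 6  ⇒  p = 6/17.
At equilibrium Firm B is indifferent across columns, so Firm B's payoff equals the payoff from Low: (6/17)·4 + (11/17)·(-3) = -9/17.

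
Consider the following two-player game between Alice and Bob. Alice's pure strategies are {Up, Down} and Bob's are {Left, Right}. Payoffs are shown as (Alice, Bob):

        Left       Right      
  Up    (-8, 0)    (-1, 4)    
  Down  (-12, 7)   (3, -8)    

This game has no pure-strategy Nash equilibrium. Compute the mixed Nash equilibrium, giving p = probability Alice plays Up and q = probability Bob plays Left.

Bob's indifference between Left and Right determines Alice's mixing probability p:
  Bob's payoff to Left: p·0 + (1−p)·7 = -7p + 7
  Bob's payoff to Right: p·4 + (1−p)·(-8) = 12p - 8
  -7p + 7 = 12p - 8  ⇒  -19p = -15  ⇒  p = 15/19.
Alice's indifference between Up and Down determines Bob's mixing probability q:
  Alice's payoff to Up: q·(-8) + (1−q)·(-1) = -7q - 1
  Alice's payoff to Down: q·(-12) + (1−q)·3 = -15q + 3
  -7q - 1 = -15q + 3  ⇒  8q = 4  ⇒  q = 1/2.

p = 15/19, q = 1/2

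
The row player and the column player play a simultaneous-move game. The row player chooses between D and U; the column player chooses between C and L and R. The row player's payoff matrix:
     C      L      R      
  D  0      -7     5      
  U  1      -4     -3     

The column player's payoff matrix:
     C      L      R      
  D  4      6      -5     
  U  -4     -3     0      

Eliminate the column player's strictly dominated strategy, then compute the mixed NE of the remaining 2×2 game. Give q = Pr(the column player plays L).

The column player's strategy C is strictly dominated by L: 6 > 4 and -3 > -4. Eliminate C.
In a mixed equilibrium the row player is indifferent between D and U; this condition fixes q.
  the row player's payoff to D: q·(-7) + (1−q)·5 = -12q + 5
  the row player's payoff to U: q·(-4) + (1−q)·(-3) = -q - 3
  -12q + 5 = -q - 3  ⇒  -11q = -8  ⇒  q = 8/11.

q = 8/11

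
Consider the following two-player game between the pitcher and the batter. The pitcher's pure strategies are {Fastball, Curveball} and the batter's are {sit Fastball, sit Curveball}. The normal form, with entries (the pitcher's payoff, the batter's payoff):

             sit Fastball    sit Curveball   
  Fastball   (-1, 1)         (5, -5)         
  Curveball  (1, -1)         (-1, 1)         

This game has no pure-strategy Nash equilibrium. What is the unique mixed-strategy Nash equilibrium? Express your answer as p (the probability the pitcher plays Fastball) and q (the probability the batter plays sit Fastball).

The batter's indifference between sit Fastball and sit Curveball determines the pitcher's mixing probability p:
  the batter's payoff from sit Fastball: p·1 + (1−p)·(-1) = 2p - 1
  the batter's payoff from sit Curveball: p·(-5) + (1−p)·1 = -6p + 1
  2p - 1 = -6p + 1  ⇒  8p = 2  ⇒  p = 1/4.
In a mixed equilibrium the pitcher is indifferent between Fastball and Curveball; this condition fixes q.
  the pitcher's expected payoff from Fastball: q·(-1) + (1−q)·5 = -6q + 5
  the pitcher's expected payoff from Curveball: q·1 + (1−q)·(-1) = 2q - 1
  -6q + 5 = 2q - 1  ⇒  -8q = -6  ⇒  q = 3/4.

p = 1/4, q = 3/4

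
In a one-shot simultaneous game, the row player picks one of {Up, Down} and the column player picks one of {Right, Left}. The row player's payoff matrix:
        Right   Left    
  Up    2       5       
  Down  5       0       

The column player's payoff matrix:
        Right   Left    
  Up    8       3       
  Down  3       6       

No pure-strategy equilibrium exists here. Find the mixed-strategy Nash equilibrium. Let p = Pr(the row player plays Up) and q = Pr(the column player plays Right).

p = 3/8, q = 5/8

For the column player to be willing to mix, the column player must be indifferent between Right and Left, which pins down the row player's mix.
  the column player's expected payoff from Right: p·8 + (1−p)·3 = 5p + 3
  the column player's expected payoff from Left: p·3 + (1−p)·6 = -3p + 6
  5p + 3 = -3p + 6  ⇒  8p = 3  ⇒  p = 3/8.
The row player's indifference between Up and Down determines the column player's mixing probability q:
  the row player's expected payoff from Up: q·2 + (1−q)·5 = -3q + 5
  the row player's expected payoff from Down: q·5 + (1−q)·0 = 5q
  -3q + 5 = 5q  ⇒  -8q = -5  ⇒  q = 5/8.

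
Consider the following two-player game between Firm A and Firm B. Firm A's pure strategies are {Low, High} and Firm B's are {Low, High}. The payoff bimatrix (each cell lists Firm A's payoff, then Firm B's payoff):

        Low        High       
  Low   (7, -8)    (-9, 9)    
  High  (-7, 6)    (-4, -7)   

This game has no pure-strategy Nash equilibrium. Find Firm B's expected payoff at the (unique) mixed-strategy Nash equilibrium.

Firm A's mix must leave Firm B indifferent between Low and High.
  Firm B's payoff from Low: p·(-8) + (1−p)·6 = -14p + 6
  Firm B's payoff from High: p·9 + (1−p)·(-7) = 16p - 7
  -14p + 6 = 16p - 7  ⇒  -30p = -13  ⇒  p = 13/30.
At equilibrium Firm B is indifferent across columns, so Firm B's payoff equals the payoff from Low: (13/30)·(-8) + (17/30)·6 = -1/15.

-1/15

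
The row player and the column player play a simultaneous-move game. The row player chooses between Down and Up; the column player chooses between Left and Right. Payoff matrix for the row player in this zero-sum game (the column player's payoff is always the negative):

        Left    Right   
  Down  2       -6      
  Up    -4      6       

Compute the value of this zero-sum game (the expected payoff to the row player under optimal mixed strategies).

For the row player to be willing to mix, the row player must be indifferent between Down and Up, which pins down the column player's mix.
  the row player's payoff from Down: q·2 + (1−q)·(-6) = 8q - 6
  the row player's payoff from Up: q·(-4) + (1−q)·6 = -10q + 6
  8q - 6 = -10q + 6  ⇒  18q = 12  ⇒  q = 2/3.
The value is the row player's expected payoff against this mix (using Down): (2/3)·2 + (1/3)·(-6) = -2/3.

v = -2/3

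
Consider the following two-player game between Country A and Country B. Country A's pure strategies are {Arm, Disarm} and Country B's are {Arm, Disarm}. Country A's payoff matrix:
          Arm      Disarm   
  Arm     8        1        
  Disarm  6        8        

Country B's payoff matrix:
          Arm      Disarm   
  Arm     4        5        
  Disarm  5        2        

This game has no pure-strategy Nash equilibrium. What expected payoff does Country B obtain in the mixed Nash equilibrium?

17/4

In a mixed equilibrium Country B is indifferent between Arm and Disarm; this condition fixes p.
  Country B's payoff to Arm: p·4 + (1−p)·5 = -p + 5
  Country B's payoff to Disarm: p·5 + (1−p)·2 = 3p + 2
  -p + 5 = 3p + 2  ⇒  -4p = -3  ⇒  p = 3/4.
At equilibrium Country B is indifferent across columns, so Country B's payoff equals the payoff from Arm: (3/4)·4 + (1/4)·5 = 17/4.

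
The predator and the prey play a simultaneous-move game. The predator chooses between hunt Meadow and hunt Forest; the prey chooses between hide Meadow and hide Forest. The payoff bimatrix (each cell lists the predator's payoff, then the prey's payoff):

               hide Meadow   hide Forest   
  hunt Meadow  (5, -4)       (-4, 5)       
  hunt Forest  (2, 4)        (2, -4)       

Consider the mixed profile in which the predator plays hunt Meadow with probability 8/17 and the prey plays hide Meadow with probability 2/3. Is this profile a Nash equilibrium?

Check the prey's indifference given the predator's mix p = 8/17:
  payoff from hide Meadow = 4/17; payoff from hide Forest = 4/17 — equal.
Check the predator's indifference given the prey's mix q = 2/3:
  payoff from hunt Meadow = 2; payoff from hunt Forest = 2 — equal.
Both players are indifferent, so neither can profitably deviate.

Yes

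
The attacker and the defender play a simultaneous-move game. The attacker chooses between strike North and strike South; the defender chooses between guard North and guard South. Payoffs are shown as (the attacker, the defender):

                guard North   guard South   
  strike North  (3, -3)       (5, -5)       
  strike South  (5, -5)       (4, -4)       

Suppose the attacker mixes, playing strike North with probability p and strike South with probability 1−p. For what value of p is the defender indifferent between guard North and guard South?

p = 1/3

Set the defender's expected payoff from guard North equal to that from guard South:
  the defender's payoff from guard North: p·(-3) + (1−p)·(-5) = 2p - 5
  the defender's payoff from guard South: p·(-5) + (1−p)·(-4) = -p - 4
  2p - 5 = -p - 4  ⇒  3p = 1  ⇒  p = 1/3.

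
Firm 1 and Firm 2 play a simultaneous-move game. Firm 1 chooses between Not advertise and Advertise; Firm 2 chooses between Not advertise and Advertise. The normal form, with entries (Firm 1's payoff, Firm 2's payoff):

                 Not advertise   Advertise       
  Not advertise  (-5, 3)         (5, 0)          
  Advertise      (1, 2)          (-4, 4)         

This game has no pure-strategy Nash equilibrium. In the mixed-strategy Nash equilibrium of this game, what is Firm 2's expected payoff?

In a mixed equilibrium Firm 2 is indifferent between Not advertise and Advertise; this condition fixes p.
  Firm 2's expected payoff from Not advertise: p·3 + (1−p)·2 = p + 2
  Firm 2's expected payoff from Advertise: p·0 + (1−p)·4 = -4p + 4
  p + 2 = -4p + 4  ⇒  5p = 2  ⇒  p = 2/5.
At equilibrium Firm 2 is indifferent across columns, so Firm 2's payoff equals the payoff from Not advertise: (2/5)·3 + (3/5)·2 = 12/5.

12/5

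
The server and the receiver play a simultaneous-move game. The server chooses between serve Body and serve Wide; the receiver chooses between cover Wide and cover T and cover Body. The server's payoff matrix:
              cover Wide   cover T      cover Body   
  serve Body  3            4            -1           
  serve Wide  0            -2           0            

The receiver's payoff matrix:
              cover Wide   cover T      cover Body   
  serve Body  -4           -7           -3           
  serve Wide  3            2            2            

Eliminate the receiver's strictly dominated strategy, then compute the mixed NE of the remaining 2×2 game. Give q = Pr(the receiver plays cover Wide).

q = 1/4

The receiver's strategy cover T is strictly dominated by cover Wide: -4 > -7 and 3 > 2. Eliminate cover T.
Set the server's expected payoff from serve Body equal to that from serve Wide:
  the server's payoff from serve Body: q·3 + (1−q)·(-1) = 4q - 1
  the server's payoff from serve Wide: q·0 + (1−q)·0 = 0
  4q - 1 = 0  ⇒  4q = 1  ⇒  q = 1/4.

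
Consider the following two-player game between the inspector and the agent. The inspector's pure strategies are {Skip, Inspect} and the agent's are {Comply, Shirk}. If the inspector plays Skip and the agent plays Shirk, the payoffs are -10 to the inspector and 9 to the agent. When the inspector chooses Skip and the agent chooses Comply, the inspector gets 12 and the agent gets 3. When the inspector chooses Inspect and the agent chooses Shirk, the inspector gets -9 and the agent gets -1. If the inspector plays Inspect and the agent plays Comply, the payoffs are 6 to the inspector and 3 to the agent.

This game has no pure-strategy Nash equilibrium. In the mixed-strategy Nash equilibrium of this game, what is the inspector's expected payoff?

The agent's mix must leave the inspector indifferent between Skip and Inspect.
  the inspector's expected payoff from Skip: q·12 + (1−q)·(-10) = 22q - 10
  the inspector's expected payoff from Inspect: q·6 + (1−q)·(-9) = 15q - 9
  22q - 10 = 15q - 9  ⇒  7q = 1  ⇒  q = 1/7.
At equilibrium the inspector is indifferent across rows, so the inspector's payoff equals the payoff from Skip: (1/7)·12 + (6/7)·(-10) = -48/7.

-48/7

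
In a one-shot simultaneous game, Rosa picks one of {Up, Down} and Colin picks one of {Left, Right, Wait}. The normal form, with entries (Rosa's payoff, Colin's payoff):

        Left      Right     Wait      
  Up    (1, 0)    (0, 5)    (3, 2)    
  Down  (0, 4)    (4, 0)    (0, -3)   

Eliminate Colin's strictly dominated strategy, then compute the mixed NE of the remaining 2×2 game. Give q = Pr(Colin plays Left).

q = 4/5

Colin's strategy Wait is strictly dominated by Right: 5 > 2 and 0 > -3. Eliminate Wait.
Set Rosa's expected payoff from Up equal to that from Down:
  Rosa's expected payoff from Up: q·1 + (1−q)·0 = q
  Rosa's expected payoff from Down: q·0 + (1−q)·4 = -4q + 4
  q = -4q + 4  ⇒  5q = 4  ⇒  q = 4/5.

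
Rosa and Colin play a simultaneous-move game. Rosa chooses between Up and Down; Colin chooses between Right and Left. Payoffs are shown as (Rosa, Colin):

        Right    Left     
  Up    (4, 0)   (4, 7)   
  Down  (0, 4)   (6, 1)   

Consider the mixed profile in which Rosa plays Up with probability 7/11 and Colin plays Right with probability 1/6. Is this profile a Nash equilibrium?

No

Given Rosa's mix p = 7/11, Colin's payoff from Right is 16/11 but from Left is 53/11. Colin strictly prefers Left, so Colin would not mix.
So the proposed profile is not a Nash equilibrium.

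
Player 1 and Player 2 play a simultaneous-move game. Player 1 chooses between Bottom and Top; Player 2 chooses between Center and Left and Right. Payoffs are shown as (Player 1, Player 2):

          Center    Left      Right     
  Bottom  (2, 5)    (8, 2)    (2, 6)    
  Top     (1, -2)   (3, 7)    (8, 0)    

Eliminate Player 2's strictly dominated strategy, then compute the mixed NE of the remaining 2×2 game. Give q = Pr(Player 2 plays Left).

q = 6/11

Player 2's strategy Center is strictly dominated by Right: 6 > 5 and 0 > -2. Eliminate Center.
Player 2's mix must leave Player 1 indifferent between Bottom and Top.
  Player 1's payoff to Bottom: q·8 + (1−q)·2 = 6q + 2
  Player 1's payoff to Top: q·3 + (1−q)·8 = -5q + 8
  6q + 2 = -5q + 8  ⇒  11q = 6  ⇒  q = 6/11.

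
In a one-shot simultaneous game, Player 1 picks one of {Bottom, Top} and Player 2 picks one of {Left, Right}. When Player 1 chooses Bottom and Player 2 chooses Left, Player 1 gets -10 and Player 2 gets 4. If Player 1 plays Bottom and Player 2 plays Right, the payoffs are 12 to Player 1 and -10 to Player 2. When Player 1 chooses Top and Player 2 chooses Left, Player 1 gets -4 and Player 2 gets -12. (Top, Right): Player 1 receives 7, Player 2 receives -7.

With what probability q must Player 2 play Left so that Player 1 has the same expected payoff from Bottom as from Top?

q = 5/11

Player 2's mix must leave Player 1 indifferent between Bottom and Top.
  Player 1's payoff from Bottom: q·(-10) + (1−q)·12 = -22q + 12
  Player 1's payoff from Top: q·(-4) + (1−q)·7 = -11q + 7
  -22q + 12 = -11q + 7  ⇒  -11q = -5  ⇒  q = 5/11.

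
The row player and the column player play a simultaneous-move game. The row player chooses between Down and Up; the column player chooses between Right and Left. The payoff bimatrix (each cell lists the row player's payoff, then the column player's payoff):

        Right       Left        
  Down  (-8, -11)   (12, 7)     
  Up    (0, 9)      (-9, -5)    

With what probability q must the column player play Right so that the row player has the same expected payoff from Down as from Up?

The row player's indifference between Down and Up determines the column player's mixing probability q:
  the row player's payoff from Down: q·(-8) + (1−q)·12 = -20q + 12
  the row player's payoff from Up: q·0 + (1−q)·(-9) = 9q - 9
  -20q + 12 = 9q - 9  ⇒  -29q = -21  ⇒  q = 21/29.

q = 21/29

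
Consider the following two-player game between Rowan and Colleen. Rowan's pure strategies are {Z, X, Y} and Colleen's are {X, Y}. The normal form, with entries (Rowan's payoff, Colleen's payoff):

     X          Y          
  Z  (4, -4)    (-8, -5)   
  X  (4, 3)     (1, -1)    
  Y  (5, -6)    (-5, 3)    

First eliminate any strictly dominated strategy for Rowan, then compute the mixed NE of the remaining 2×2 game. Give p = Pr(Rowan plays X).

p = 9/13

Rowan's strategy Z is strictly dominated by Y: 5 > 4 and -5 > -8. Eliminate Z.
Colleen's indifference between X and Y determines Rowan's mixing probability p:
  Colleen's expected payoff from X: p·3 + (1−p)·(-6) = 9p - 6
  Colleen's expected payoff from Y: p·(-1) + (1−p)·3 = -4p + 3
  9p - 6 = -4p + 3  ⇒  13p = 9  ⇒  p = 9/13.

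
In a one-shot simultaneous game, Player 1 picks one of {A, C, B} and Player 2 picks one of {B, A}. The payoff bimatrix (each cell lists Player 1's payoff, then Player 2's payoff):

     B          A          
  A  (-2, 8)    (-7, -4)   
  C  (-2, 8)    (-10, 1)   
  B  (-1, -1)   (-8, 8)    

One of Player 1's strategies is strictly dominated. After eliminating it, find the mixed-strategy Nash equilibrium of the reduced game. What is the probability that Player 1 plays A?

p = 3/7

Player 1's strategy C is strictly dominated by B: -1 > -2 and -8 > -10. Eliminate C.
Player 1's mix must leave Player 2 indifferent between B and A.
  Player 2's payoff to B: p·8 + (1−p)·(-1) = 9p - 1
  Player 2's payoff to A: p·(-4) + (1−p)·8 = -12p + 8
  9p - 1 = -12p + 8  ⇒  21p = 9  ⇒  p = 3/7.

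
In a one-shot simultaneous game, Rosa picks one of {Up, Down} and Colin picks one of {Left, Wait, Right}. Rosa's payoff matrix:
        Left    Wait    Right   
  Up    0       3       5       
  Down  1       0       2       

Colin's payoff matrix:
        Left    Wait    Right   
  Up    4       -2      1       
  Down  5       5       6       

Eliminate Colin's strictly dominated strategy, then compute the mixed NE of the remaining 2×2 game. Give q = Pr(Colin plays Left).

q = 3/4

Colin's strategy Wait is strictly dominated by Right: 1 > -2 and 6 > 5. Eliminate Wait.
Colin's mix must leave Rosa indifferent between Up and Down.
  Rosa's expected payoff from Up: q·0 + (1−q)·5 = -5q + 5
  Rosa's expected payoff from Down: q·1 + (1−q)·2 = -q + 2
  -5q + 5 = -q + 2  ⇒  -4q = -3  ⇒  q = 3/4.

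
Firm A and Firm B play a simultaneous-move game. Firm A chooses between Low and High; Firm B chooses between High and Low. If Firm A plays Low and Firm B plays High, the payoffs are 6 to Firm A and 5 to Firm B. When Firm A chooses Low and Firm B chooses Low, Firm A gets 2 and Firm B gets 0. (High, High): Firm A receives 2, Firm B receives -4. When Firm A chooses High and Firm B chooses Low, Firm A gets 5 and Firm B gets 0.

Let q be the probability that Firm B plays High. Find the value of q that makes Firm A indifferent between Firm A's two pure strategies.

For Firm A to be willing to mix, Firm A must be indifferent between Low and High, which pins down Firm B's mix.
  Firm A's payoff from Low: q·6 + (1−q)·2 = 4q + 2
  Firm A's payoff from High: q·2 + (1−q)·5 = -3q + 5
  4q + 2 = -3q + 5  ⇒  7q = 3  ⇒  q = 3/7.

q = 3/7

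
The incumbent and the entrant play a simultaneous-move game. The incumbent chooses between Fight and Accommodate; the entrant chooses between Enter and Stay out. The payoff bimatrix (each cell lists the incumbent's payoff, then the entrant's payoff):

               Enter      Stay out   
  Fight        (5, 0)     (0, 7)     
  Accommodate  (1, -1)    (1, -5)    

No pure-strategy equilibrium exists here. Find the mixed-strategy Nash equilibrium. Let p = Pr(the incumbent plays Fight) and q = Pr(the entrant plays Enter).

p = 4/11, q = 1/5

The incumbent's mix must leave the entrant indifferent between Enter and Stay out.
  the entrant's expected payoff from Enter: p·0 + (1−p)·(-1) = p - 1
  the entrant's expected payoff from Stay out: p·7 + (1−p)·(-5) = 12p - 5
  p - 1 = 12p - 5  ⇒  -11p = -4  ⇒  p = 4/11.
Set the incumbent's expected payoff from Fight equal to that from Accommodate:
  the incumbent's payoff to Fight: q·5 + (1−q)·0 = 5q
  the incumbent's payoff to Accommodate: q·1 + (1−q)·1 = 1
  5q = 1  ⇒  5q = 1  ⇒  q = 1/5.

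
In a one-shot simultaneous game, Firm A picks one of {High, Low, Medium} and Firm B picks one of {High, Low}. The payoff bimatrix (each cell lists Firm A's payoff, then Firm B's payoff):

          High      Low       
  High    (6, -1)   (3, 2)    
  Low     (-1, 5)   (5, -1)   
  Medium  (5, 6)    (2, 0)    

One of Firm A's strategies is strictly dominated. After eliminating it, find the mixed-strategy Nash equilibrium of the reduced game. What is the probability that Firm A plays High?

p = 2/3

Firm A's strategy Medium is strictly dominated by High: 6 > 5 and 3 > 2. Eliminate Medium.
Set Firm B's expected payoff from High equal to that from Low:
  Firm B's payoff to High: p·(-1) + (1−p)·5 = -6p + 5
  Firm B's payoff to Low: p·2 + (1−p)·(-1) = 3p - 1
  -6p + 5 = 3p - 1  ⇒  -9p = -6  ⇒  p = 2/3.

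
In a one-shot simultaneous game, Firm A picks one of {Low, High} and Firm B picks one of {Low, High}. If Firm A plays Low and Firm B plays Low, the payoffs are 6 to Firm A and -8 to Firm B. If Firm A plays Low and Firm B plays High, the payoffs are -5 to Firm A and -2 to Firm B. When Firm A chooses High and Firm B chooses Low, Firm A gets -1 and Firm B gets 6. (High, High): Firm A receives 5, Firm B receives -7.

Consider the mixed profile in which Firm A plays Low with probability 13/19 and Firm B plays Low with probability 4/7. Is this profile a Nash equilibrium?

No

Given Firm B's mix q = 4/7, Firm A's payoff from Low is 9/7 but from High is 11/7. Firm A strictly prefers High, so Firm A would not mix.
So the proposed profile is not a Nash equilibrium.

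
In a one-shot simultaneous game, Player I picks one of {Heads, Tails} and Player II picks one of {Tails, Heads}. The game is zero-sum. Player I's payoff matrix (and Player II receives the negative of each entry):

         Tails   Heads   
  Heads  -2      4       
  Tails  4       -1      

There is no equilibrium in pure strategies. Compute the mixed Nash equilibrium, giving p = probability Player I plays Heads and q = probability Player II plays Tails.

For Player II to be willing to mix, Player II must be indifferent between Tails and Heads, which pins down Player I's mix.
  Player II's payoff from Tails: p·2 + (1−p)·(-4) = 6p - 4
  Player II's payoff from Heads: p·(-4) + (1−p)·1 = -5p + 1
  6p - 4 = -5p + 1  ⇒  11p = 5  ⇒  p = 5/11.
Player I's indifference between Heads and Tails determines Player II's mixing probability q:
  Player I's payoff to Heads: q·(-2) + (1−q)·4 = -6q + 4
  Player I's payoff to Tails: q·4 + (1−q)·(-1) = 5q - 1
  -6q + 4 = 5q - 1  ⇒  -11q = -5  ⇒  q = 5/11.

p = 5/11, q = 5/11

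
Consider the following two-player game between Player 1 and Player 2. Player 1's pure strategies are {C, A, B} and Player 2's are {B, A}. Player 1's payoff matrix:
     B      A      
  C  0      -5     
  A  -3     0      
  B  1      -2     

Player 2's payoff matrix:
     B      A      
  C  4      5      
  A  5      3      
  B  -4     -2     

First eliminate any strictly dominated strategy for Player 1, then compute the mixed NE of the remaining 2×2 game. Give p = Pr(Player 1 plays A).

Player 1's strategy C is strictly dominated by B: 1 > 0 and -2 > -5. Eliminate C.
For Player 2 to be willing to mix, Player 2 must be indifferent between B and A, which pins down Player 1's mix.
  Player 2's expected payoff from B: p·5 + (1−p)·(-4) = 9p - 4
  Player 2's expected payoff from A: p·3 + (1−p)·(-2) = 5p - 2
  9p - 4 = 5p - 2  ⇒  4p = 2  ⇒  p = 1/2.

p = 1/2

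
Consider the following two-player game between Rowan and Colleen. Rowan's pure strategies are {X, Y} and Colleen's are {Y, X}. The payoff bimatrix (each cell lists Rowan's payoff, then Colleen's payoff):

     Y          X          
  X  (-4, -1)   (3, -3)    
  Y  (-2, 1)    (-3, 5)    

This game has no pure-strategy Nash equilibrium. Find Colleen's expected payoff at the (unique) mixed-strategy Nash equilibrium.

Rowan's mix must leave Colleen indifferent between Y and X.
  Colleen's expected payoff from Y: p·(-1) + (1−p)·1 = -2p + 1
  Colleen's expected payoff from X: p·(-3) + (1−p)·5 = -8p + 5
  -2p + 1 = -8p + 5  ⇒  6p = 4  ⇒  p = 2/3.
At equilibrium Colleen is indifferent across columns, so Colleen's payoff equals the payoff from Y: (2/3)·(-1) + (1/3)·1 = -1/3.

-1/3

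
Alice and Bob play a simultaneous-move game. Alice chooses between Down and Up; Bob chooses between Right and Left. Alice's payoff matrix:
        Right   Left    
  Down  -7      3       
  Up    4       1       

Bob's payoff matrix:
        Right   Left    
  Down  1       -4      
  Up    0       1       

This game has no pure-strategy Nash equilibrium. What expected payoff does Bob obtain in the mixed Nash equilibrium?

1/6

For Bob to be willing to mix, Bob must be indifferent between Right and Left, which pins down Alice's mix.
  Bob's payoff from Right: p·1 + (1−p)·0 = p
  Bob's payoff from Left: p·(-4) + (1−p)·1 = -5p + 1
  p = -5p + 1  ⇒  6p = 1  ⇒  p = 1/6.
At equilibrium Bob is indifferent across columns, so Bob's payoff equals the payoff from Right: (1/6)·1 + (5/6)·0 = 1/6.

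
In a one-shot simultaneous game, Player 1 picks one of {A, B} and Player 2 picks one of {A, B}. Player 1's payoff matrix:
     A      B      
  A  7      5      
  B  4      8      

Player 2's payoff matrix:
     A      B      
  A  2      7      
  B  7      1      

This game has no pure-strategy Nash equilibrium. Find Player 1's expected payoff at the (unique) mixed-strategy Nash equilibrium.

6

Set Player 1's expected payoff from A equal to that from B:
  Player 1's expected payoff from A: q·7 + (1−q)·5 = 2q + 5
  Player 1's expected payoff from B: q·4 + (1−q)·8 = -4q + 8
  2q + 5 = -4q + 8  ⇒  6q = 3  ⇒  q = 1/2.
At equilibrium Player 1 is indifferent across rows, so Player 1's payoff equals the payoff from A: (1/2)·7 + (1/2)·5 = 6.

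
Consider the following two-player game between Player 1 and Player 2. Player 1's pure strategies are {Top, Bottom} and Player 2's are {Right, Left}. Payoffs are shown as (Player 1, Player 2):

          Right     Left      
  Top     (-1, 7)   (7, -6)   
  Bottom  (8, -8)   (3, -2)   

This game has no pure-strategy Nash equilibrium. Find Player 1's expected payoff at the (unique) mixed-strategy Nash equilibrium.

Player 2's mix must leave Player 1 indifferent between Top and Bottom.
  Player 1's expected payoff from Top: q·(-1) + (1−q)·7 = -8q + 7
  Player 1's expected payoff from Bottom: q·8 + (1−q)·3 = 5q + 3
  -8q + 7 = 5q + 3  ⇒  -13q = -4  ⇒  q = 4/13.
At equilibrium Player 1 is indifferent across rows, so Player 1's payoff equals the payoff from Top: (4/13)·(-1) + (9/13)·7 = 59/13.

59/13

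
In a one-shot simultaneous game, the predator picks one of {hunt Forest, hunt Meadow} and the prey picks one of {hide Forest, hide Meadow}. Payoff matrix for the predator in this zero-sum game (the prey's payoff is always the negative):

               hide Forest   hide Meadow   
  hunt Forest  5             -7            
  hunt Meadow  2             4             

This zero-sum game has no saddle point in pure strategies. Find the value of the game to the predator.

v = 17/7

Set the predator's expected payoff from hunt Forest equal to that from hunt Meadow:
  the predator's expected payoff from hunt Forest: q·5 + (1−q)·(-7) = 12q - 7
  the predator's expected payoff from hunt Meadow: q·2 + (1−q)·4 = -2q + 4
  12q - 7 = -2q + 4  ⇒  14q = 11  ⇒  q = 11/14.
The value is the predator's expected payoff against this mix (using hunt Forest): (11/14)·5 + (3/14)·(-7) = 17/7.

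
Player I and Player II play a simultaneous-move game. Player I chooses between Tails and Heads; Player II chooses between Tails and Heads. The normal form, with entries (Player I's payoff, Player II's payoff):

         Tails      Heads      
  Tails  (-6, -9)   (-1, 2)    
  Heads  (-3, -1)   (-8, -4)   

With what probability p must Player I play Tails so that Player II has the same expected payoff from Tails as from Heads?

Set Player II's expected payoff from Tails equal to that from Heads:
  Player II's payoff from Tails: p·(-9) + (1−p)·(-1) = -8p - 1
  Player II's payoff from Heads: p·2 + (1−p)·(-4) = 6p - 4
  -8p - 1 = 6p - 4  ⇒  -14p = -3  ⇒  p = 3/14.

p = 3/14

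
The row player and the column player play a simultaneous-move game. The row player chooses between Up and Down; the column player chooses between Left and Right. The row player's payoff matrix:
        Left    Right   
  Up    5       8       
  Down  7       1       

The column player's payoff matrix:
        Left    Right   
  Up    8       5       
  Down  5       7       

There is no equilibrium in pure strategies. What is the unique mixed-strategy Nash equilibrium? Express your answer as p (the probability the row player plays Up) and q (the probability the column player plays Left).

p = 2/5, q = 7/9

Set the column player's expected payoff from Left equal to that from Right:
  the column player's payoff to Left: p·8 + (1−p)·5 = 3p + 5
  the column player's payoff to Right: p·5 + (1−p)·7 = -2p + 7
  3p + 5 = -2p + 7  ⇒  5p = 2  ⇒  p = 2/5.
Set the row player's expected payoff from Up equal to that from Down:
  the row player's payoff from Up: q·5 + (1−q)·8 = -3q + 8
  the row player's payoff from Down: q·7 + (1−q)·1 = 6q + 1
  -3q + 8 = 6q + 1  ⇒  -9q = -7  ⇒  q = 7/9.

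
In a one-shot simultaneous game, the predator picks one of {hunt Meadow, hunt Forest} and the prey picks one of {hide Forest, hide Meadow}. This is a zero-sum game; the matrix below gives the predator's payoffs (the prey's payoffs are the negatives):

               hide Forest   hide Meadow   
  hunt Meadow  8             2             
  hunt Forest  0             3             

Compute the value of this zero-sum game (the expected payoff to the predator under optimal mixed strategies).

Set the predator's expected payoff from hunt Meadow equal to that from hunt Forest:
  the predator's expected payoff from hunt Meadow: q·8 + (1−q)·2 = 6q + 2
  the predator's expected payoff from hunt Forest: q·0 + (1−q)·3 = -3q + 3
  6q + 2 = -3q + 3  ⇒  9q = 1  ⇒  q = 1/9.
The value is the predator's expected payoff against this mix (using hunt Meadow): (1/9)·8 + (8/9)·2 = 8/3.

v = 8/3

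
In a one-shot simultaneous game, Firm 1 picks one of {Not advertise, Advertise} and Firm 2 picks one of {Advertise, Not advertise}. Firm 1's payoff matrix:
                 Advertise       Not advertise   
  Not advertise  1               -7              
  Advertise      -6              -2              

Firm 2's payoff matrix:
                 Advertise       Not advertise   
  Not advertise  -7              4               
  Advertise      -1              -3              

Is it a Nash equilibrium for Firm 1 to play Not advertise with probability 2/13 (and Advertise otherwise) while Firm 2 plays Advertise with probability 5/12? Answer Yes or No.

Yes

Check Firm 2's indifference given Firm 1's mix p = 2/13:
  payoff from Advertise = -25/13; payoff from Not advertise = -25/13 — equal.
Check Firm 1's indifference given Firm 2's mix q = 5/12:
  payoff from Not advertise = -11/3; payoff from Advertise = -11/3 — equal.
Both players are indifferent, so neither can profitably deviate.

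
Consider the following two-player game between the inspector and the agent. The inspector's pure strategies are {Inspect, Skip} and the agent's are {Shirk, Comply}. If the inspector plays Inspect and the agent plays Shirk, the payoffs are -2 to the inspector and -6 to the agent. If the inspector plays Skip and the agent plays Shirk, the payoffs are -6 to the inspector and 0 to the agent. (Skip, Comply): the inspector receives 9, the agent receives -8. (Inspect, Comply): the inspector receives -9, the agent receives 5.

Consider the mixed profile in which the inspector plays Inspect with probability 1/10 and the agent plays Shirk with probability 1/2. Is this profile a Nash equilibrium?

No

Given the inspector's mix p = 1/10, the agent's payoff from Shirk is -3/5 but from Comply is -67/10. The agent strictly prefers Shirk, so the agent would not mix.
So the proposed profile is not a Nash equilibrium.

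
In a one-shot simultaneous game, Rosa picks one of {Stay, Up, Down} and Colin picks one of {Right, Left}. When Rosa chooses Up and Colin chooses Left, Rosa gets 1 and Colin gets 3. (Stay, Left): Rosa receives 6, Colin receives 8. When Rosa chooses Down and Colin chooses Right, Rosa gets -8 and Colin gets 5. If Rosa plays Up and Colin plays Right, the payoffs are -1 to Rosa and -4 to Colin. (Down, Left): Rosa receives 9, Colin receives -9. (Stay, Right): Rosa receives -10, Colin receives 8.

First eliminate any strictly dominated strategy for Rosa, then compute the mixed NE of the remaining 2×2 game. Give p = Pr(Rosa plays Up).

p = 2/3

Rosa's strategy Stay is strictly dominated by Down: -8 > -10 and 9 > 6. Eliminate Stay.
In a mixed equilibrium Colin is indifferent between Right and Left; this condition fixes p.
  Colin's payoff to Right: p·(-4) + (1−p)·5 = -9p + 5
  Colin's payoff to Left: p·3 + (1−p)·(-9) = 12p - 9
  -9p + 5 = 12p - 9  ⇒  -21p = -14  ⇒  p = 2/3.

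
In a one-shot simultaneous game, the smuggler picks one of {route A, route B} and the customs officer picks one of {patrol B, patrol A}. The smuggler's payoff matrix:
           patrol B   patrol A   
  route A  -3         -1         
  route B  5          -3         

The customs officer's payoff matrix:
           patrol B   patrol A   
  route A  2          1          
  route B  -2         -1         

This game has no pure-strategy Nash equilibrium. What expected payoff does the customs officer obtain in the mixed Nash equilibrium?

0

The customs officer's indifference between patrol B and patrol A determines the smuggler's mixing probability p:
  the customs officer's payoff from patrol B: p·2 + (1−p)·(-2) = 4p - 2
  the customs officer's payoff from patrol A: p·1 + (1−p)·(-1) = 2p - 1
  4p - 2 = 2p - 1  ⇒  2p = 1  ⇒  p = 1/2.
At equilibrium the customs officer is indifferent across columns, so the customs officer's payoff equals the payoff from patrol B: (1/2)·2 + (1/2)·(-2) = 0.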